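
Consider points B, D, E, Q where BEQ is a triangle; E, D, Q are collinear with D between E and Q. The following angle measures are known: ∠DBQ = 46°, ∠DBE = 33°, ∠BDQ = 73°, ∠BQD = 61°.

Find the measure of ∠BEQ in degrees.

∠BEQ = 40°

1. ∠BDE = 107°  [linear pair at D on EQ]
2. ∠BED = 40°  [△BED]
3. ∠BEQ = 40°  [D on ray EQ]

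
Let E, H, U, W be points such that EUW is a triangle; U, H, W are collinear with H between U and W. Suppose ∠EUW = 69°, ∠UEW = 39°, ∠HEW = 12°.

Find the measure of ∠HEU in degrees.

∠HEU = 27°

1. ∠EWU = 72°  [△EUW]
2. ∠EUH = 69°  [H on ray UW]
3. ∠EWH = 72°  [H on ray WU]
4. ∠EHW = 96°  [△EHW]
5. ∠EHU = 84°  [linear pair at H on UW]
6. ∠HEU = 27°  [△EUH]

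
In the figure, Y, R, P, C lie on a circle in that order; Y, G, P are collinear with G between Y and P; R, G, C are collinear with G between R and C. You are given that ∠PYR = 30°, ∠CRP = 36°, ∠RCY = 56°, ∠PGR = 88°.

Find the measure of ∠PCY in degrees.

∠PCY = 86°

1. ∠RPY = 56°  [△RGP]
2. ∠PRY = 94°  [△YRP]
3. ∠PCY = 86°  [cyclic YRPC, opposite ∠R+∠C]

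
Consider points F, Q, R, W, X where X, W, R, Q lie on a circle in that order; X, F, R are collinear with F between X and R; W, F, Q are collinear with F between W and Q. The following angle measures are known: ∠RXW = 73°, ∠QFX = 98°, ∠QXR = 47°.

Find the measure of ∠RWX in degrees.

∠RWX = 72°

1. ∠RFW = 98°  [vertical angles at F]
2. ∠QWR = 47°  [same arc RQ]
3. ∠WRX = 35°  [△WFR]
4. ∠RWX = 72°  [△XWR]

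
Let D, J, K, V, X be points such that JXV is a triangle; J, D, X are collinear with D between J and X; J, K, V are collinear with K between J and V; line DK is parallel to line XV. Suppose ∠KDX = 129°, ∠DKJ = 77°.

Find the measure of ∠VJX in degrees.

1. ∠JDK = 51°  [linear pair at D on JX]
2. ∠DJK = 52°  [△JDK]
3. ∠VJX = 52°  [D on JX, K on JV]

∠VJX = 52°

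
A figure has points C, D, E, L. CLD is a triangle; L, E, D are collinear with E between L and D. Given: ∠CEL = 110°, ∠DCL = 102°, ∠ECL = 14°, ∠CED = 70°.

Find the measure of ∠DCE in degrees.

∠DCE = 88°

1. ∠CLE = 56°  [△CLE]
2. ∠CLD = 56°  [E on ray LD]
3. ∠CDL = 22°  [△CLD]
4. ∠CDE = 22°  [E on ray DL]
5. ∠DCE = 88°  [△CED]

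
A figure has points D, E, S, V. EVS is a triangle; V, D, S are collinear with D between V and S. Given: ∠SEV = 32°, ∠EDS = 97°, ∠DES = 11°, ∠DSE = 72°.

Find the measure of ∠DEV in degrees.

∠DEV = 21°

1. ∠EDV = 83°  [linear pair at D on VS]
2. ∠ESV = 72°  [D on ray SV]
3. ∠EVS = 76°  [△EVS]
4. ∠DVE = 76°  [D on ray VS]
5. ∠DEV = 21°  [△EVD]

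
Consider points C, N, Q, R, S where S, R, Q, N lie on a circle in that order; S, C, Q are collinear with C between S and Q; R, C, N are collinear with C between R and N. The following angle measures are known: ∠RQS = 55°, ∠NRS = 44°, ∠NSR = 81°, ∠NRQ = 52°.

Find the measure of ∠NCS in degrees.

∠NCS = 73°

1. ∠RNS = 55°  [same arc SR]
2. ∠NSQ = 52°  [same arc QN]
3. ∠NCS = 73°  [△SCN]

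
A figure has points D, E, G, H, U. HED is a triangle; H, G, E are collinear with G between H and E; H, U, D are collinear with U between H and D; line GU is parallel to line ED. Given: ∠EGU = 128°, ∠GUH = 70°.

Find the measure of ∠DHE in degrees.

∠DHE = 58°

1. ∠HGU = 52°  [linear pair at G on HE]
2. ∠GHU = 58°  [△HGU]
3. ∠DHE = 58°  [G on HE, U on HD]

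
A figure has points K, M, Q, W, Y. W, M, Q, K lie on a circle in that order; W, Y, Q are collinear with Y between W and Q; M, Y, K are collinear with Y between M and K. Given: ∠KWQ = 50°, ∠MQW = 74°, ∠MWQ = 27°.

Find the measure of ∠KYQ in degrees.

∠KYQ = 124°

1. ∠MKW = 74°  [same arc WM]
2. ∠KYW = 56°  [△WYK]
3. ∠KYQ = 124°  [linear pair at Y on WQ]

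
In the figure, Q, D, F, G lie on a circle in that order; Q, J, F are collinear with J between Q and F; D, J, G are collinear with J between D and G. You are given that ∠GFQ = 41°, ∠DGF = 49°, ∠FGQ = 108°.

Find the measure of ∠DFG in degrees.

1. ∠FQG = 31°  [△QFG]
2. ∠FDG = 31°  [same arc FG]
3. ∠DFG = 100°  [△DFG]

∠DFG = 100°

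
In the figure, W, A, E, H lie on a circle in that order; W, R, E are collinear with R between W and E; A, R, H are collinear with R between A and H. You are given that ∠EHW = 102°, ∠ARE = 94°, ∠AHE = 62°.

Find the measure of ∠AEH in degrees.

1. ∠EAW = 78°  [cyclic WAEH, opposite ∠A+∠H]
2. ∠AWE = 62°  [same arc AE]
3. ∠AEW = 40°  [△WAE]
4. ∠EAH = 46°  [△ARE]
5. ∠AEH = 72°  [△AEH]

∠AEH = 72°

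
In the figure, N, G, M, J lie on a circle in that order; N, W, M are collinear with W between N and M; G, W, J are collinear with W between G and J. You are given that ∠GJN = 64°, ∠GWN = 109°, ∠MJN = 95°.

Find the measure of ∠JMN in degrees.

∠JMN = 40°

1. ∠GMN = 64°  [same arc NG]
2. ∠JWM = 109°  [vertical angles at W]
3. ∠MGN = 85°  [cyclic NGMJ, opposite ∠G+∠J]
4. ∠GNM = 31°  [△NGM]
5. ∠GJM = 31°  [same arc GM]
6. ∠JMN = 40°  [△MWJ]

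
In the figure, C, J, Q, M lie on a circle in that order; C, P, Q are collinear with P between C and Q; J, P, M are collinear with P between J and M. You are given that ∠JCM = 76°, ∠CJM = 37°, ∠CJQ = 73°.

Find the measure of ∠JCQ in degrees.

1. ∠CMJ = 67°  [△CJM]
2. ∠CQJ = 67°  [same arc CJ]
3. ∠JCQ = 40°  [△CJQ]

∠JCQ = 40°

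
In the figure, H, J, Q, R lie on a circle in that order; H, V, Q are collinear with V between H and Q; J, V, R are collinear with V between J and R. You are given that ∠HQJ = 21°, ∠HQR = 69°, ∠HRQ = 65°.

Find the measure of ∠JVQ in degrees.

1. ∠HRJ = 21°  [same arc HJ]
2. ∠QHR = 46°  [△HQR]
3. ∠HVR = 113°  [△HVR]
4. ∠JVQ = 113°  [vertical angles at V]

∠JVQ = 113°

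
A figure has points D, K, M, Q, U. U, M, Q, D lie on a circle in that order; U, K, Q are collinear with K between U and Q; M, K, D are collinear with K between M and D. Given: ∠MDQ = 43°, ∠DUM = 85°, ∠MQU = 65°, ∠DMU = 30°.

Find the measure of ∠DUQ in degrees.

∠DUQ = 42°

1. ∠MUQ = 43°  [same arc MQ]
2. ∠QMU = 72°  [△UMQ]
3. ∠DQU = 30°  [same arc UD]
4. ∠QDU = 108°  [cyclic UMQD, opposite ∠M+∠D]
5. ∠DUQ = 42°  [△UQD]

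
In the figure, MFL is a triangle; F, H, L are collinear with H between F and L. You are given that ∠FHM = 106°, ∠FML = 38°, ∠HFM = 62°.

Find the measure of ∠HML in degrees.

1. ∠LHM = 74°  [linear pair at H on FL]
2. ∠LFM = 62°  [H on ray FL]
3. ∠FLM = 80°  [△MFL]
4. ∠HLM = 80°  [H on ray LF]
5. ∠HML = 26°  [△MHL]

∠HML = 26°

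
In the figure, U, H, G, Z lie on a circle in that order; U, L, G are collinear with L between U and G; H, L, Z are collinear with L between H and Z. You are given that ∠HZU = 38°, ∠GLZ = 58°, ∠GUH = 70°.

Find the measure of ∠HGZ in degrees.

1. ∠HLU = 58°  [vertical angles at L]
2. ∠UHZ = 52°  [△ULH]
3. ∠HUZ = 90°  [△UHZ]
4. ∠HGZ = 90°  [cyclic UHGZ, opposite ∠U+∠G]

∠HGZ = 90°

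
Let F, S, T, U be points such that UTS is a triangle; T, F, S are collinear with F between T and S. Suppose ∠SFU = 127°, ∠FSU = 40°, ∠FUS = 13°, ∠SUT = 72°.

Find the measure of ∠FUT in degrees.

∠FUT = 59°

1. ∠TFU = 53°  [linear pair at F on TS]
2. ∠TSU = 40°  [F on ray ST]
3. ∠STU = 68°  [△UTS]
4. ∠FTU = 68°  [F on ray TS]
5. ∠FUT = 59°  [△UTF]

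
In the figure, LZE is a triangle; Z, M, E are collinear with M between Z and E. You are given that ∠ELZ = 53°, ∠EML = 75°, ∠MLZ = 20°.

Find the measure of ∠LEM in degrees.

∠LEM = 72°

1. ∠LMZ = 105°  [linear pair at M on ZE]
2. ∠LZM = 55°  [△LZM]
3. ∠EZL = 55°  [M on ray ZE]
4. ∠LEZ = 72°  [△LZE]
5. ∠LEM = 72°  [M on ray EZ]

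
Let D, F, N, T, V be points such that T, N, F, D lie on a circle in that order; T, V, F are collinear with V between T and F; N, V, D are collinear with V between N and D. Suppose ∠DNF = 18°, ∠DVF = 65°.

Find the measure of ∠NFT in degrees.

1. ∠DTF = 18°  [same arc FD]
2. ∠DVT = 115°  [linear pair at V on TF]
3. ∠NDT = 47°  [△TVD]
4. ∠NFT = 47°  [same arc TN]

∠NFT = 47°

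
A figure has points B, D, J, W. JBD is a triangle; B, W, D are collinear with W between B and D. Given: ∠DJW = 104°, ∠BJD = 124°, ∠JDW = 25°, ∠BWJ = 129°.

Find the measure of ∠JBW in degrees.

∠JBW = 31°

1. ∠BDJ = 25°  [W on ray DB]
2. ∠DBJ = 31°  [△JBD]
3. ∠JBW = 31°  [W on ray BD]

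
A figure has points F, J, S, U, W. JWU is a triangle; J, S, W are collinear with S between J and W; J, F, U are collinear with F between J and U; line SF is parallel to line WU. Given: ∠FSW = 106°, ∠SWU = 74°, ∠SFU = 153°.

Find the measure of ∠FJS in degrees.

1. ∠FSJ = 74°  [linear pair at S on JW]
2. ∠JFS = 27°  [linear pair at F on JU]
3. ∠FJS = 79°  [△JSF]

∠FJS = 79°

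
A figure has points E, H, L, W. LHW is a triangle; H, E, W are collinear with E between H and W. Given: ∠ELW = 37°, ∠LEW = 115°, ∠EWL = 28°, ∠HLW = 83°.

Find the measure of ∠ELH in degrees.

∠ELH = 46°

1. ∠HEL = 65°  [linear pair at E on HW]
2. ∠HWL = 28°  [E on ray WH]
3. ∠LHW = 69°  [△LHW]
4. ∠EHL = 69°  [E on ray HW]
5. ∠ELH = 46°  [△LHE]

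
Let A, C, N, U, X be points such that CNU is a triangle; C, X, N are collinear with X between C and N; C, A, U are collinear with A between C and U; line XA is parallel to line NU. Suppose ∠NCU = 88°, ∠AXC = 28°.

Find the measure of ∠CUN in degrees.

∠CUN = 64°

1. ∠ACX = 88°  [X on CN, A on CU]
2. ∠CAX = 64°  [△CXA]
3. ∠CUN = 64°  [XA∥NU, corresponding at A]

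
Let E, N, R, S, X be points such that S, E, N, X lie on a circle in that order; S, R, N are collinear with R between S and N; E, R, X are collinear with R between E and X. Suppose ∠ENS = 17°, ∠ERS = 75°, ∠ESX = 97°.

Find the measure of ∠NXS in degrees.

∠NXS = 56°

1. ∠EXS = 17°  [same arc SE]
2. ∠NRX = 75°  [vertical angles at R]
3. ∠SEX = 66°  [△SEX]
4. ∠SRX = 105°  [linear pair at R on SN]
5. ∠SNX = 66°  [same arc SX]
6. ∠NSX = 58°  [△SRX]
7. ∠NXS = 56°  [△SNX]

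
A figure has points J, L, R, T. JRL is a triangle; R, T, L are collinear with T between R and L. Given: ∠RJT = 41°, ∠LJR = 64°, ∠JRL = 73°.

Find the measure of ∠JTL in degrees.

1. ∠JRT = 73°  [T on ray RL]
2. ∠JTR = 66°  [△JRT]
3. ∠JTL = 114°  [linear pair at T on RL]

∠JTL = 114°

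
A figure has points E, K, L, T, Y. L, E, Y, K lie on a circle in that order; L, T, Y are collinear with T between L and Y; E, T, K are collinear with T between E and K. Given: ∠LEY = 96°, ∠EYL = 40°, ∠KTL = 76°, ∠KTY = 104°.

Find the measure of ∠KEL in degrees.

∠KEL = 32°

1. ∠ELY = 44°  [△LEY]
2. ∠ETL = 104°  [vertical angles at T]
3. ∠KEL = 32°  [△LTE]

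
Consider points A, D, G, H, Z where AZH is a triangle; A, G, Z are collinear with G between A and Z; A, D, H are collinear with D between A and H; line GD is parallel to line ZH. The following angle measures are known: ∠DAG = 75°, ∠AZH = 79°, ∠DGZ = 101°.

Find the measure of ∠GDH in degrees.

∠GDH = 154°

1. ∠HAZ = 75°  [G on AZ, D on AH]
2. ∠AHZ = 26°  [△AZH]
3. ∠ADG = 26°  [GD∥ZH, corresponding at D]
4. ∠GDH = 154°  [linear pair at D on AH]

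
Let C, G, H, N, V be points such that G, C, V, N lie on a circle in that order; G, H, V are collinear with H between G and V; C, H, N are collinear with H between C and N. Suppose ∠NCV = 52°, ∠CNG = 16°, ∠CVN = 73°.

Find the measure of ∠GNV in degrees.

∠GNV = 71°

1. ∠CNV = 55°  [△CVN]
2. ∠CVG = 16°  [same arc GC]
3. ∠CGV = 55°  [same arc CV]
4. ∠GCV = 109°  [△GCV]
5. ∠GNV = 71°  [cyclic GCVN, opposite ∠C+∠N]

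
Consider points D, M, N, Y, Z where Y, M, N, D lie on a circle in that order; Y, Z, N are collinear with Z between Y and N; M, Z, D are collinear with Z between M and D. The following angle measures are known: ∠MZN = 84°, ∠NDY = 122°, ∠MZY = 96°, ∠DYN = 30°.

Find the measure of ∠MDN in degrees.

1. ∠DNY = 28°  [△YND]
2. ∠DZN = 96°  [vertical angles at Z]
3. ∠MDN = 56°  [△NZD]

∠MDN = 56°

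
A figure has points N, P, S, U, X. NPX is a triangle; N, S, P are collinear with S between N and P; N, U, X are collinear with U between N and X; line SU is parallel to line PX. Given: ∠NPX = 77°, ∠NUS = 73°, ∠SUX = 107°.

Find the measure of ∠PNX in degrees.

∠PNX = 30°

1. ∠NSU = 77°  [SU∥PX, corresponding at S]
2. ∠SNU = 30°  [△NSU]
3. ∠PNX = 30°  [S on NP, U on NX]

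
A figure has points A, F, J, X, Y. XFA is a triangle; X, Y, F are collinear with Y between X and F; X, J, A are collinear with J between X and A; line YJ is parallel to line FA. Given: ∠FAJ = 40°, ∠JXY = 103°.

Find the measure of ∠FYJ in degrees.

∠FYJ = 143°

1. ∠FAX = 40°  [J on ray AX]
2. ∠AXF = 103°  [Y on XF, J on XA]
3. ∠AFX = 37°  [△XFA]
4. ∠JYX = 37°  [YJ∥FA, corresponding at Y]
5. ∠FYJ = 143°  [linear pair at Y on XF]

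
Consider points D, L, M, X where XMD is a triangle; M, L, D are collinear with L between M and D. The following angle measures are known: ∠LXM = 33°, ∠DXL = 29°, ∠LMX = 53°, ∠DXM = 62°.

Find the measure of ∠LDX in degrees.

∠LDX = 65°

1. ∠DMX = 53°  [L on ray MD]
2. ∠MDX = 65°  [△XMD]
3. ∠LDX = 65°  [L on ray DM]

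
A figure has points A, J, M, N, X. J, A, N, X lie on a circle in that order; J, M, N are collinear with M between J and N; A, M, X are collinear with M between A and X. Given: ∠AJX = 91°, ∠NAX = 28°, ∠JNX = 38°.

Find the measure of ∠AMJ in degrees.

∠AMJ = 79°

1. ∠ANX = 89°  [cyclic JANX, opposite ∠J+∠N]
2. ∠AXN = 63°  [△ANX]
3. ∠JAX = 38°  [same arc JX]
4. ∠AJN = 63°  [same arc AN]
5. ∠AMJ = 79°  [△JMA]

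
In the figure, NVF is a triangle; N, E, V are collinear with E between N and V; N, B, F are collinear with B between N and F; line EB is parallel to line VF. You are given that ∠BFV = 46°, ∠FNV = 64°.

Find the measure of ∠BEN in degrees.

∠BEN = 70°

1. ∠NFV = 46°  [B on ray FN]
2. ∠FVN = 70°  [△NVF]
3. ∠BEN = 70°  [EB∥VF, corresponding at E]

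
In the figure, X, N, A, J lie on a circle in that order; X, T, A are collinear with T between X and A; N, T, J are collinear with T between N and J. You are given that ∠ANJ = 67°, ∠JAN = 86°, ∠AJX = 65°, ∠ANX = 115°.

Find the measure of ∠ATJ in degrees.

∠ATJ = 105°

1. ∠AXJ = 67°  [same arc AJ]
2. ∠AJN = 27°  [△NAJ]
3. ∠JAX = 48°  [△XAJ]
4. ∠ATJ = 105°  [△ATJ]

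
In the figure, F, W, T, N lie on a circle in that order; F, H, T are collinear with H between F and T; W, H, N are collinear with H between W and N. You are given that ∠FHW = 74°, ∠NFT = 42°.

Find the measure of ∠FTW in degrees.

1. ∠THW = 106°  [linear pair at H on FT]
2. ∠NWT = 42°  [same arc TN]
3. ∠FTW = 32°  [△WHT]

∠FTW = 32°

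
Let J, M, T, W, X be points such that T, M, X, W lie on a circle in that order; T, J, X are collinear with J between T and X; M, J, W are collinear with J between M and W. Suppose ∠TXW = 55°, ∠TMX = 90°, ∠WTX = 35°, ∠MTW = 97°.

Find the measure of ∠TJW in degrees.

1. ∠TMW = 55°  [same arc TW]
2. ∠MWT = 28°  [△TMW]
3. ∠TJW = 117°  [△TJW]

∠TJW = 117°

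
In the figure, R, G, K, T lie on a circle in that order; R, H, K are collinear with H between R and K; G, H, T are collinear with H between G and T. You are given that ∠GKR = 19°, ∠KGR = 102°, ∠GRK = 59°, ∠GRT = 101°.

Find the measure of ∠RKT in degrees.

∠RKT = 60°

1. ∠GTR = 19°  [same arc RG]
2. ∠RGT = 60°  [△RGT]
3. ∠RKT = 60°  [same arc RT]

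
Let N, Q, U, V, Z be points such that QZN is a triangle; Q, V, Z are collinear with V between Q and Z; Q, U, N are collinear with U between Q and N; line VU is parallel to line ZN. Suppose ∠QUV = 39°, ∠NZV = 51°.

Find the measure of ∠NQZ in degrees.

1. ∠QNZ = 39°  [VU∥ZN, corresponding at U]
2. ∠NZQ = 51°  [V on ray ZQ]
3. ∠NQZ = 90°  [△QZN]

∠NQZ = 90°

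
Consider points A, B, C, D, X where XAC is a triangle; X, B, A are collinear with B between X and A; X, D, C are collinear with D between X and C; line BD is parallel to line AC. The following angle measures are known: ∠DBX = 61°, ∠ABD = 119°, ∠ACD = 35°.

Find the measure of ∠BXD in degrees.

1. ∠CAX = 61°  [BD∥AC, corresponding at B]
2. ∠ACX = 35°  [D on ray CX]
3. ∠AXC = 84°  [△XAC]
4. ∠BXD = 84°  [B on XA, D on XC]

∠BXD = 84°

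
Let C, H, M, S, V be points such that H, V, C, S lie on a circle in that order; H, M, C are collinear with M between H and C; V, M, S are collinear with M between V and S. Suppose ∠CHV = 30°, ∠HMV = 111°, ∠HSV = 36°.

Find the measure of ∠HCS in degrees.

1. ∠CSV = 30°  [same arc VC]
2. ∠CMS = 111°  [vertical angles at M]
3. ∠HCS = 39°  [△CMS]

∠HCS = 39°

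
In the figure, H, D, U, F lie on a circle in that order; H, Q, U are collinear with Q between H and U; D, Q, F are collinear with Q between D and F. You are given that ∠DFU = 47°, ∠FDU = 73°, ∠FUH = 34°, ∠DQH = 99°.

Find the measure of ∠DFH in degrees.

1. ∠FQU = 99°  [△UQF]
2. ∠FHU = 73°  [same arc UF]
3. ∠FQH = 81°  [linear pair at Q on HU]
4. ∠DFH = 26°  [△HQF]

∠DFH = 26°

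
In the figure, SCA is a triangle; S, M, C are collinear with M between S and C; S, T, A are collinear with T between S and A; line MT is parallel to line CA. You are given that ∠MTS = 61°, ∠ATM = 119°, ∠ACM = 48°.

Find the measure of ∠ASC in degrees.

1. ∠CAS = 61°  [MT∥CA, corresponding at T]
2. ∠ACS = 48°  [M on ray CS]
3. ∠ASC = 71°  [△SCA]

∠ASC = 71°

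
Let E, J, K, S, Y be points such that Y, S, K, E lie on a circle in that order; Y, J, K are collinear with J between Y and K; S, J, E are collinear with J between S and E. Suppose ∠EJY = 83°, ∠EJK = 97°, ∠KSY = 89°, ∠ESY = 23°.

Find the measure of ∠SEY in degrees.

1. ∠KEY = 91°  [cyclic YSKE, opposite ∠S+∠E]
2. ∠EKY = 23°  [same arc YE]
3. ∠EYK = 66°  [△YKE]
4. ∠SEY = 31°  [△YJE]

∠SEY = 31°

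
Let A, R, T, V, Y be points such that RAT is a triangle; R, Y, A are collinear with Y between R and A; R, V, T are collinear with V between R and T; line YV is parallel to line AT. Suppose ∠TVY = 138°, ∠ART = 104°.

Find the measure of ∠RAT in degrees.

∠RAT = 34°

1. ∠RVY = 42°  [linear pair at V on RT]
2. ∠VRY = 104°  [Y on RA, V on RT]
3. ∠RYV = 34°  [△RYV]
4. ∠RAT = 34°  [YV∥AT, corresponding at Y]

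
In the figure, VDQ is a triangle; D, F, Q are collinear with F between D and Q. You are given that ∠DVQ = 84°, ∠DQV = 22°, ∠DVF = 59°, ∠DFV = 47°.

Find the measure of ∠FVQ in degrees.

∠FVQ = 25°

1. ∠FQV = 22°  [F on ray QD]
2. ∠QFV = 133°  [linear pair at F on DQ]
3. ∠FVQ = 25°  [△VFQ]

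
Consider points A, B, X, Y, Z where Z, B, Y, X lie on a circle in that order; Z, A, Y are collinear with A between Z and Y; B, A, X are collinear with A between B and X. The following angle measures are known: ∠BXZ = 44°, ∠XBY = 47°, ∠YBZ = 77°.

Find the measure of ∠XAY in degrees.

∠XAY = 91°

1. ∠BYZ = 44°  [same arc ZB]
2. ∠XZY = 47°  [same arc YX]
3. ∠YXZ = 103°  [cyclic ZBYX, opposite ∠B+∠X]
4. ∠BZY = 59°  [△ZBY]
5. ∠XYZ = 30°  [△ZYX]
6. ∠BXY = 59°  [same arc BY]
7. ∠XAY = 91°  [△YAX]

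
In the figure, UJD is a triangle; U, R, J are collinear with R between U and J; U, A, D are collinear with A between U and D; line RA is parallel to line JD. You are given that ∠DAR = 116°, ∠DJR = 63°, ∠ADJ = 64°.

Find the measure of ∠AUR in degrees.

1. ∠DJU = 63°  [R on ray JU]
2. ∠JDU = 64°  [A on ray DU]
3. ∠DUJ = 53°  [△UJD]
4. ∠AUR = 53°  [R on UJ, A on UD]

∠AUR = 53°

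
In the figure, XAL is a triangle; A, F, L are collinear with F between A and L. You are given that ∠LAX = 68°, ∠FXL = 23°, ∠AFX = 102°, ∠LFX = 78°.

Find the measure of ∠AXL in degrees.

∠AXL = 33°

1. ∠FLX = 79°  [△XFL]
2. ∠ALX = 79°  [F on ray LA]
3. ∠AXL = 33°  [△XAL]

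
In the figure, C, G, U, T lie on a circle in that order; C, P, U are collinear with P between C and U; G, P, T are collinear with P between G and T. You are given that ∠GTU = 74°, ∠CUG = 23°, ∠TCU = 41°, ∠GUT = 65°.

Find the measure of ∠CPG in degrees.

∠CPG = 64°

1. ∠TGU = 41°  [△GUT]
2. ∠GPU = 116°  [△GPU]
3. ∠CPG = 64°  [linear pair at P on CU]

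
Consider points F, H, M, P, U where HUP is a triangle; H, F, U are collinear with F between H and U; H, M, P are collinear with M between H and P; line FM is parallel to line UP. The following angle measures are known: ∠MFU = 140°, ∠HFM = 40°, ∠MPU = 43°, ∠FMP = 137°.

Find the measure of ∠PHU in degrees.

∠PHU = 97°

1. ∠HUP = 40°  [FM∥UP, corresponding at F]
2. ∠HPU = 43°  [M on ray PH]
3. ∠PHU = 97°  [△HUP]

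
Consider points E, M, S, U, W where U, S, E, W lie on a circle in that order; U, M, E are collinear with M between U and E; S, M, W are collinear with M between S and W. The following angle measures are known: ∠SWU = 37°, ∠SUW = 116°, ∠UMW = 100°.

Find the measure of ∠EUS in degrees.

∠EUS = 73°

1. ∠SEU = 37°  [same arc US]
2. ∠SEW = 64°  [cyclic USEW, opposite ∠U+∠E]
3. ∠EMS = 100°  [vertical angles at M]
4. ∠ESW = 43°  [△SME]
5. ∠EWS = 73°  [△SEW]
6. ∠EUS = 73°  [same arc SE]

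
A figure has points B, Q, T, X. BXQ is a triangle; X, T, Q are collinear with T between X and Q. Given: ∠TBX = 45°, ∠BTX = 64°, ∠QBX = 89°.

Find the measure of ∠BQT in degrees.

∠BQT = 20°

1. ∠BXT = 71°  [△BXT]
2. ∠BXQ = 71°  [T on ray XQ]
3. ∠BQX = 20°  [△BXQ]
4. ∠BQT = 20°  [T on ray QX]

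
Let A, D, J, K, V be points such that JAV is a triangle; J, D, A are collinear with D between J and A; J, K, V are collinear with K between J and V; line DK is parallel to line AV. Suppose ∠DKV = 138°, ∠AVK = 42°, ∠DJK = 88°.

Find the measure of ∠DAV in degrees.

1. ∠AVJ = 42°  [K on ray VJ]
2. ∠AJV = 88°  [D on JA, K on JV]
3. ∠JAV = 50°  [△JAV]
4. ∠DAV = 50°  [D on ray AJ]

∠DAV = 50°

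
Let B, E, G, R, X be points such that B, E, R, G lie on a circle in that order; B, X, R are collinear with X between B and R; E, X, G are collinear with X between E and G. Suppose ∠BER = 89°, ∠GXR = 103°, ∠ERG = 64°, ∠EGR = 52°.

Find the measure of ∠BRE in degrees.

∠BRE = 39°

1. ∠BXE = 103°  [vertical angles at X]
2. ∠GER = 64°  [△ERG]
3. ∠EXR = 77°  [linear pair at X on BR]
4. ∠BRE = 39°  [△EXR]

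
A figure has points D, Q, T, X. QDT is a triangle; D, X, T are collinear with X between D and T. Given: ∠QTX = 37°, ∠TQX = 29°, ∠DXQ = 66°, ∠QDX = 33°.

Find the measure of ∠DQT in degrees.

∠DQT = 110°

1. ∠DTQ = 37°  [X on ray TD]
2. ∠QDT = 33°  [X on ray DT]
3. ∠DQT = 110°  [△QDT]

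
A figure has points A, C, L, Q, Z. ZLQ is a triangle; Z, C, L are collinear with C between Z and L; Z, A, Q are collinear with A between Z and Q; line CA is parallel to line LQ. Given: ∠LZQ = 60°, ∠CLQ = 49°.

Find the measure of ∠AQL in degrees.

1. ∠QLZ = 49°  [C on ray LZ]
2. ∠LQZ = 71°  [△ZLQ]
3. ∠AQL = 71°  [A on ray QZ]

∠AQL = 71°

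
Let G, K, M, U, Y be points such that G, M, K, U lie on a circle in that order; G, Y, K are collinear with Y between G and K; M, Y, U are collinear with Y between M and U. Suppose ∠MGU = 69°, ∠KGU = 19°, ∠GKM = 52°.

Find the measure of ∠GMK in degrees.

1. ∠MKU = 111°  [cyclic GMKU, opposite ∠G+∠K]
2. ∠KMU = 19°  [same arc KU]
3. ∠KUM = 50°  [△MKU]
4. ∠KGM = 50°  [same arc MK]
5. ∠GMK = 78°  [△GMK]

∠GMK = 78°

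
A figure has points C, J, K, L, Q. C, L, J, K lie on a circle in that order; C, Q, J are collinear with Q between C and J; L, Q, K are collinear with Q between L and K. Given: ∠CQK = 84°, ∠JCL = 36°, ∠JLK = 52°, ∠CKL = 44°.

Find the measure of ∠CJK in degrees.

1. ∠JQK = 96°  [linear pair at Q on CJ]
2. ∠JKL = 36°  [same arc LJ]
3. ∠CJK = 48°  [△JQK]

∠CJK = 48°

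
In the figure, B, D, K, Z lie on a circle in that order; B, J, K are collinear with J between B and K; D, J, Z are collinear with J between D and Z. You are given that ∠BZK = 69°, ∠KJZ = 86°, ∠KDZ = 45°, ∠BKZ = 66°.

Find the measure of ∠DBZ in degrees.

∠DBZ = 73°

1. ∠DZK = 28°  [△KJZ]
2. ∠DKZ = 107°  [△DKZ]
3. ∠DBZ = 73°  [cyclic BDKZ, opposite ∠B+∠K]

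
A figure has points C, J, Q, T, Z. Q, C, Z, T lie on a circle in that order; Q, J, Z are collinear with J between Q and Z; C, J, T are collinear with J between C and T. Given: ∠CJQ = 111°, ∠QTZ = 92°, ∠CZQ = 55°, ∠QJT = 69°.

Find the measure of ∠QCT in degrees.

1. ∠QCZ = 88°  [cyclic QCZT, opposite ∠C+∠T]
2. ∠CQZ = 37°  [△QCZ]
3. ∠QCT = 32°  [△QJC]

∠QCT = 32°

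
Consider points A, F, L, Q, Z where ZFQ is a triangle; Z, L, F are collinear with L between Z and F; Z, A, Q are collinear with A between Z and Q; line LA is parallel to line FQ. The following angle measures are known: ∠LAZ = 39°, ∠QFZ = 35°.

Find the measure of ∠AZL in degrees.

∠AZL = 106°

1. ∠FQZ = 39°  [LA∥FQ, corresponding at A]
2. ∠FZQ = 106°  [△ZFQ]
3. ∠AZL = 106°  [L on ZF, A on ZQ]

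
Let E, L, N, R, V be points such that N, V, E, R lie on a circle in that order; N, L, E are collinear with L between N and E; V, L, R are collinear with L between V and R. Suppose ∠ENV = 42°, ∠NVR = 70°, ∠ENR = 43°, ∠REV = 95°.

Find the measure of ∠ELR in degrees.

1. ∠ERV = 42°  [same arc VE]
2. ∠NER = 70°  [same arc NR]
3. ∠ELR = 68°  [△ELR]

∠ELR = 68°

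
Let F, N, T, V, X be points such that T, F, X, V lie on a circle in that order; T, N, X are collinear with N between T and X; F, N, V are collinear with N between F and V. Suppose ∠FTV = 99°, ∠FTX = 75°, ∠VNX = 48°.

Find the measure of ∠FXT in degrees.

1. ∠FXV = 81°  [cyclic TFXV, opposite ∠T+∠X]
2. ∠FVX = 75°  [same arc FX]
3. ∠FNT = 48°  [vertical angles at N]
4. ∠VFX = 24°  [△FXV]
5. ∠FNX = 132°  [linear pair at N on TX]
6. ∠FXT = 24°  [△FNX]

∠FXT = 24°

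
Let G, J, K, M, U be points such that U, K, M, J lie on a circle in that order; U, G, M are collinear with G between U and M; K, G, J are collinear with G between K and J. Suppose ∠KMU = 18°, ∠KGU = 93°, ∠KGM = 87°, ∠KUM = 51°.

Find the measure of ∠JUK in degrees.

∠JUK = 126°

1. ∠KJU = 18°  [same arc UK]
2. ∠JKU = 36°  [△UGK]
3. ∠JUK = 126°  [△UKJ]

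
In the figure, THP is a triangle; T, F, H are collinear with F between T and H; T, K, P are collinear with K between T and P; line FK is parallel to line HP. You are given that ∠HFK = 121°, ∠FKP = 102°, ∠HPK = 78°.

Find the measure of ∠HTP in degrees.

∠HTP = 43°

1. ∠KFT = 59°  [linear pair at F on TH]
2. ∠HPT = 78°  [K on ray PT]
3. ∠PHT = 59°  [FK∥HP, corresponding at F]
4. ∠HTP = 43°  [△THP]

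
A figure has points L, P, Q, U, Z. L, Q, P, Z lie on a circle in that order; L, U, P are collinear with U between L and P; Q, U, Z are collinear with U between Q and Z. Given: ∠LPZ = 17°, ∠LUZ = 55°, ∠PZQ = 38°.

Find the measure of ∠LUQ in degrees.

∠LUQ = 125°

1. ∠LQZ = 17°  [same arc LZ]
2. ∠PLQ = 38°  [same arc QP]
3. ∠LUQ = 125°  [△LUQ]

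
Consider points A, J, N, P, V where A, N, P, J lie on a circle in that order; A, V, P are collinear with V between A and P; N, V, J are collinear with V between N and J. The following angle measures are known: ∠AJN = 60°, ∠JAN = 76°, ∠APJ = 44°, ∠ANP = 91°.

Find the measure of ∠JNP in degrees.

1. ∠AJP = 89°  [cyclic ANPJ, opposite ∠N+∠J]
2. ∠JAP = 47°  [△APJ]
3. ∠JNP = 47°  [same arc PJ]

∠JNP = 47°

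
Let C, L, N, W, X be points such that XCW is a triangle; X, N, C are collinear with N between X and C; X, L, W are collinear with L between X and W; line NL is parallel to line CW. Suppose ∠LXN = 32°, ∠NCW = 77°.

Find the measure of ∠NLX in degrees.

∠NLX = 71°

1. ∠CXW = 32°  [N on XC, L on XW]
2. ∠WCX = 77°  [N on ray CX]
3. ∠CWX = 71°  [△XCW]
4. ∠NLX = 71°  [NL∥CW, corresponding at L]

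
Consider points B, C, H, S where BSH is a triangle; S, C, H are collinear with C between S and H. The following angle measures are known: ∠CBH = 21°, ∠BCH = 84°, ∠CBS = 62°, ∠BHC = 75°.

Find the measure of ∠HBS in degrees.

∠HBS = 83°

1. ∠BCS = 96°  [linear pair at C on SH]
2. ∠BSC = 22°  [△BSC]
3. ∠BHS = 75°  [C on ray HS]
4. ∠BSH = 22°  [C on ray SH]
5. ∠HBS = 83°  [△BSH]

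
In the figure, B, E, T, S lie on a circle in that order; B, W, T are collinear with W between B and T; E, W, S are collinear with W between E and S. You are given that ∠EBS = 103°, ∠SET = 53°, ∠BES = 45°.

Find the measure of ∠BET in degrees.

∠BET = 98°

1. ∠ETS = 77°  [cyclic BETS, opposite ∠B+∠T]
2. ∠BSE = 32°  [△BES]
3. ∠EST = 50°  [△ETS]
4. ∠BTE = 32°  [same arc BE]
5. ∠EBT = 50°  [same arc ET]
6. ∠BET = 98°  [△BET]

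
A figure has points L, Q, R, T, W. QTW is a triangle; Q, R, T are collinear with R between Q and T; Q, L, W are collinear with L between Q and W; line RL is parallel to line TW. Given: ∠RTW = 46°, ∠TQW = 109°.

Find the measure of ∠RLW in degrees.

∠RLW = 155°

1. ∠QTW = 46°  [R on ray TQ]
2. ∠QWT = 25°  [△QTW]
3. ∠QLR = 25°  [RL∥TW, corresponding at L]
4. ∠RLW = 155°  [linear pair at L on QW]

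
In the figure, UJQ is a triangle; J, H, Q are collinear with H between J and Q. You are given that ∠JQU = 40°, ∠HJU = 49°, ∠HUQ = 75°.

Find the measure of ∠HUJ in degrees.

1. ∠HQU = 40°  [H on ray QJ]
2. ∠QHU = 65°  [△UHQ]
3. ∠JHU = 115°  [linear pair at H on JQ]
4. ∠HUJ = 16°  [△UJH]

∠HUJ = 16°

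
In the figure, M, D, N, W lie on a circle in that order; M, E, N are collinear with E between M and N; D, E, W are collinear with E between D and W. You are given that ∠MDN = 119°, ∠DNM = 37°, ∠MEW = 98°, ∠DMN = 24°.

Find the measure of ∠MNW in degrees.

∠MNW = 74°

1. ∠MWN = 61°  [cyclic MDNW, opposite ∠D+∠W]
2. ∠DWM = 37°  [same arc MD]
3. ∠NMW = 45°  [△MEW]
4. ∠MNW = 74°  [△MNW]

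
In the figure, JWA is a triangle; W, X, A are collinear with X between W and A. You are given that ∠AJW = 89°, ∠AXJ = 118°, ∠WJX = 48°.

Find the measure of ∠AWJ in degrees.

∠AWJ = 70°

1. ∠JXW = 62°  [linear pair at X on WA]
2. ∠JWX = 70°  [△JWX]
3. ∠AWJ = 70°  [X on ray WA]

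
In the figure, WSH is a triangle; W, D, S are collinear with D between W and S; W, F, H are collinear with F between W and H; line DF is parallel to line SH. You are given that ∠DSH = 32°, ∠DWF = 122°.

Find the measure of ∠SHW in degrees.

1. ∠HSW = 32°  [D on ray SW]
2. ∠HWS = 122°  [D on WS, F on WH]
3. ∠SHW = 26°  [△WSH]

∠SHW = 26°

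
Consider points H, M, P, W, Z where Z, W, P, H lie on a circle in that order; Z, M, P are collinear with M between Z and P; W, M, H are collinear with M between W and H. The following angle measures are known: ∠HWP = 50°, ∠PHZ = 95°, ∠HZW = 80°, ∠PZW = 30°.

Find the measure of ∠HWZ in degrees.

1. ∠HZP = 50°  [same arc PH]
2. ∠HPZ = 35°  [△ZPH]
3. ∠HWZ = 35°  [same arc ZH]

∠HWZ = 35°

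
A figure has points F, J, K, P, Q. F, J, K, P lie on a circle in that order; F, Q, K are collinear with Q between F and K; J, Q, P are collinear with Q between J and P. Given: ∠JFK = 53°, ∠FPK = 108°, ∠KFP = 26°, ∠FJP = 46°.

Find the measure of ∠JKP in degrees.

∠JKP = 101°

1. ∠JPK = 53°  [same arc JK]
2. ∠KJP = 26°  [same arc KP]
3. ∠JKP = 101°  [△JKP]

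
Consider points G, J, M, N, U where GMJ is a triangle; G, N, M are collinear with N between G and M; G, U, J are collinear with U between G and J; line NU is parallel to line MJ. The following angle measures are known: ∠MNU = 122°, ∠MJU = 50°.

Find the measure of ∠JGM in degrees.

∠JGM = 72°

1. ∠GNU = 58°  [linear pair at N on GM]
2. ∠GJM = 50°  [U on ray JG]
3. ∠GMJ = 58°  [NU∥MJ, corresponding at N]
4. ∠JGM = 72°  [△GMJ]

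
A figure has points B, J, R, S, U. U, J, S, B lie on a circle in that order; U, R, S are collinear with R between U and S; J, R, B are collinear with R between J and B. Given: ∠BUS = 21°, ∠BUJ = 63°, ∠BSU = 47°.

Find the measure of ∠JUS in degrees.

1. ∠BJS = 21°  [same arc SB]
2. ∠BSJ = 117°  [cyclic UJSB, opposite ∠U+∠S]
3. ∠JBS = 42°  [△JSB]
4. ∠JUS = 42°  [same arc JS]

∠JUS = 42°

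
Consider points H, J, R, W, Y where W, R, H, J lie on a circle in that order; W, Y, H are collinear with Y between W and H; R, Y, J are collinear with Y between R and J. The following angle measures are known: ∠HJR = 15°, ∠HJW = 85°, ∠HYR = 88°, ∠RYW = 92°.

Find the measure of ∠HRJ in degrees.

∠HRJ = 22°

1. ∠HWR = 15°  [same arc RH]
2. ∠HRW = 95°  [cyclic WRHJ, opposite ∠R+∠J]
3. ∠RHW = 70°  [△WRH]
4. ∠HRJ = 22°  [△RYH]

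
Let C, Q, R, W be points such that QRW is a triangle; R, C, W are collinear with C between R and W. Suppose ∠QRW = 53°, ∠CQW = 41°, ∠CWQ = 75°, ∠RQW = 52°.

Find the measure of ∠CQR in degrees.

∠CQR = 11°

1. ∠CRQ = 53°  [C on ray RW]
2. ∠QCW = 64°  [△QCW]
3. ∠QCR = 116°  [linear pair at C on RW]
4. ∠CQR = 11°  [△QRC]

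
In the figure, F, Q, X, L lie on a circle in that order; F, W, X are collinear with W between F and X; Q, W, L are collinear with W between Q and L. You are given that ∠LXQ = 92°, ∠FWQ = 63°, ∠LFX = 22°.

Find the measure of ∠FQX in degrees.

1. ∠QWX = 117°  [linear pair at W on FX]
2. ∠LQX = 22°  [same arc XL]
3. ∠FXQ = 41°  [△QWX]
4. ∠QLX = 66°  [△QXL]
5. ∠QFX = 66°  [same arc QX]
6. ∠FQX = 73°  [△FQX]

∠FQX = 73°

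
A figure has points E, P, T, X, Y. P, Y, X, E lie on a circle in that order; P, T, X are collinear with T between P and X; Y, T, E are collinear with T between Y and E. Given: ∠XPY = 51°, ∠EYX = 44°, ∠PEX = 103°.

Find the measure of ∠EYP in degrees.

1. ∠EPX = 44°  [same arc XE]
2. ∠EXP = 33°  [△PXE]
3. ∠EYP = 33°  [same arc PE]

∠EYP = 33°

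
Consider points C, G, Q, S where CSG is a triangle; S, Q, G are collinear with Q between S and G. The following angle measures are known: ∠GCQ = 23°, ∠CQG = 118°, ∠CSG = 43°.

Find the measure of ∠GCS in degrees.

1. ∠CGQ = 39°  [△CQG]
2. ∠CGS = 39°  [Q on ray GS]
3. ∠GCS = 98°  [△CSG]

∠GCS = 98°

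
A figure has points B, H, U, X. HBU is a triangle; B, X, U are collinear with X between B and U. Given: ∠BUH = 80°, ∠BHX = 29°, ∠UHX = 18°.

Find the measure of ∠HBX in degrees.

1. ∠HUX = 80°  [X on ray UB]
2. ∠HXU = 82°  [△HXU]
3. ∠BXH = 98°  [linear pair at X on BU]
4. ∠HBX = 53°  [△HBX]

∠HBX = 53°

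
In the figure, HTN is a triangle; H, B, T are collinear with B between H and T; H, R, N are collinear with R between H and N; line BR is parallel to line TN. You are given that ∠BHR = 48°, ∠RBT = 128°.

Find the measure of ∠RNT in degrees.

1. ∠HBR = 52°  [linear pair at B on HT]
2. ∠BRH = 80°  [△HBR]
3. ∠BRN = 100°  [linear pair at R on HN]
4. ∠RNT = 80°  [BR∥TN, co-interior at N–R]

∠RNT = 80°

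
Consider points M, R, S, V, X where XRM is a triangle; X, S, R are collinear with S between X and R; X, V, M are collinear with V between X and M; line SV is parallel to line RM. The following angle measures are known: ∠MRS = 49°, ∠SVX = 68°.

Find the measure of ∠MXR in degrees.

∠MXR = 63°

1. ∠MRX = 49°  [S on ray RX]
2. ∠RMX = 68°  [SV∥RM, corresponding at V]
3. ∠MXR = 63°  [△XRM]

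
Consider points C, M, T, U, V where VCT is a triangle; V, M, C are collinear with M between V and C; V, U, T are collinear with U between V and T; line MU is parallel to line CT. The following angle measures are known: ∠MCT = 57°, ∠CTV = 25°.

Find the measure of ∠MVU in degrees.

∠MVU = 98°

1. ∠TCV = 57°  [M on ray CV]
2. ∠CVT = 98°  [△VCT]
3. ∠MVU = 98°  [M on VC, U on VT]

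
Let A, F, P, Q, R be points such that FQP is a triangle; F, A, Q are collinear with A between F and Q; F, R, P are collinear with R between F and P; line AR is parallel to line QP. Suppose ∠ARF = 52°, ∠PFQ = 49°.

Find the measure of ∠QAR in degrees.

1. ∠FPQ = 52°  [AR∥QP, corresponding at R]
2. ∠FQP = 79°  [△FQP]
3. ∠FAR = 79°  [AR∥QP, corresponding at A]
4. ∠QAR = 101°  [linear pair at A on FQ]

∠QAR = 101°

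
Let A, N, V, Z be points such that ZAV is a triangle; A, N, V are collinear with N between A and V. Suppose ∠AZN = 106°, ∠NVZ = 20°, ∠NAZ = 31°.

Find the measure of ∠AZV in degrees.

∠AZV = 129°

1. ∠AVZ = 20°  [N on ray VA]
2. ∠VAZ = 31°  [N on ray AV]
3. ∠AZV = 129°  [△ZAV]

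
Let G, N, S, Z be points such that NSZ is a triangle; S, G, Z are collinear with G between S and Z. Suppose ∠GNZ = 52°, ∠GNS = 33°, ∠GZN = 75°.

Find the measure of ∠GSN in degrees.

1. ∠NGZ = 53°  [△NGZ]
2. ∠NGS = 127°  [linear pair at G on SZ]
3. ∠GSN = 20°  [△NSG]

∠GSN = 20°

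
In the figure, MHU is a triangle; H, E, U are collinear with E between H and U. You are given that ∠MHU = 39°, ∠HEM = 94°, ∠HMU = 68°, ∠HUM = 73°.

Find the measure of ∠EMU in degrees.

1. ∠MEU = 86°  [linear pair at E on HU]
2. ∠EUM = 73°  [E on ray UH]
3. ∠EMU = 21°  [△MEU]

∠EMU = 21°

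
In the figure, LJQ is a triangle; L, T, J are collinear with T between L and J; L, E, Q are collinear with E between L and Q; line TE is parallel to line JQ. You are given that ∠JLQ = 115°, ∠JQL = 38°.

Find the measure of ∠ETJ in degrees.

1. ∠LJQ = 27°  [△LJQ]
2. ∠ETL = 27°  [TE∥JQ, corresponding at T]
3. ∠ETJ = 153°  [linear pair at T on LJ]

∠ETJ = 153°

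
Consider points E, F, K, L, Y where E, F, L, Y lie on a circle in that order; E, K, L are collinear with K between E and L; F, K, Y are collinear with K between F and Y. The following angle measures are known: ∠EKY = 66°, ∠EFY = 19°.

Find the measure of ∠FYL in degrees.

∠FYL = 47°

1. ∠LKY = 114°  [linear pair at K on EL]
2. ∠ELY = 19°  [same arc EY]
3. ∠FYL = 47°  [△LKY]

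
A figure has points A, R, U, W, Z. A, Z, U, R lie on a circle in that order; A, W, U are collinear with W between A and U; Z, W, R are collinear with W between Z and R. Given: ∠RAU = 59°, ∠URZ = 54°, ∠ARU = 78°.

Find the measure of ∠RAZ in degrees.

1. ∠RZU = 59°  [same arc UR]
2. ∠RUZ = 67°  [△ZUR]
3. ∠RAZ = 113°  [cyclic AZUR, opposite ∠A+∠U]

∠RAZ = 113°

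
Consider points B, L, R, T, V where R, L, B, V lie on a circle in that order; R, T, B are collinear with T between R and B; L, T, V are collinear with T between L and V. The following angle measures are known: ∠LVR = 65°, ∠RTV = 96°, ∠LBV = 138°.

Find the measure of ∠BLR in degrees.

1. ∠LBR = 65°  [same arc RL]
2. ∠BTL = 96°  [vertical angles at T]
3. ∠LRV = 42°  [cyclic RLBV, opposite ∠R+∠B]
4. ∠LTR = 84°  [linear pair at T on RB]
5. ∠RLV = 73°  [△RLV]
6. ∠BRL = 23°  [△RTL]
7. ∠BLR = 92°  [△RLB]

∠BLR = 92°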